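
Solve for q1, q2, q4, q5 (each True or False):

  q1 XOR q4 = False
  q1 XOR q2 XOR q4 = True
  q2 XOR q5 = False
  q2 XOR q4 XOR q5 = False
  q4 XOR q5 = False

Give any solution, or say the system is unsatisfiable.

Unsatisfiable

Adding constraints 1, 2, 4, 5 mod 2: every variable appears an even number of times on the left, so the left side is 0.
But the right sides sum to 1 (mod 2). 0 ≠ 1 — the system is inconsistent.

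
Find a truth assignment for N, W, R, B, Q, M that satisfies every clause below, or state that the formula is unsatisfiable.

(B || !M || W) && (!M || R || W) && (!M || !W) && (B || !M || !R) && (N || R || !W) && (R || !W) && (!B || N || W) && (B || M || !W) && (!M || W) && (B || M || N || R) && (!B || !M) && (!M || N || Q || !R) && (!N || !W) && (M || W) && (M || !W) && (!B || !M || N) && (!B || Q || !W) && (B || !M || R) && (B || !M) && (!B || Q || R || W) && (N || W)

UNSATISFIABLE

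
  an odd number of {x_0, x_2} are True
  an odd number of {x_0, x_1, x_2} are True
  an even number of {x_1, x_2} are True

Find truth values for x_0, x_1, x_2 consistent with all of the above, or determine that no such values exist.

x_0 = True; x_1 = False; x_2 = False

{x_0, x_2}: 1 true → odd ✓
{x_0, x_1, x_2}: 1 true → odd ✓
{x_1, x_2}: 0 true → even ✓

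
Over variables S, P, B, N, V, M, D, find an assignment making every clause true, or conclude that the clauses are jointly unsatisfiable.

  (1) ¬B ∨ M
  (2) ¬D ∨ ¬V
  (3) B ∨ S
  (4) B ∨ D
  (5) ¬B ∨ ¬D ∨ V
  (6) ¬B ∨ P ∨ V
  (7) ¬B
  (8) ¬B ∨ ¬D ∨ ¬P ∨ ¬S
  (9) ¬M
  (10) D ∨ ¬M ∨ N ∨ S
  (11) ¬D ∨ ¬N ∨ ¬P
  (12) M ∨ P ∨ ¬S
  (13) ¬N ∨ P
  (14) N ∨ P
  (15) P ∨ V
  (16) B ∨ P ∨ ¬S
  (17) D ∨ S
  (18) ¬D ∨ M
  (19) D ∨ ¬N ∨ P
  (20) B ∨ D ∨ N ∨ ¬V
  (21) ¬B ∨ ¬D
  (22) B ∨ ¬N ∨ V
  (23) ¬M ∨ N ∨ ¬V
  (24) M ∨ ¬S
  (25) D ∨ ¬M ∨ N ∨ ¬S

Unsatisfiable — no assignment works.

Case M = True:
  Clause (¬M) is falsified — contradiction.
Case M = False:
  (¬B ∨ M) forces B = False.
  (B ∨ S) forces S = True.
  Clause (M ∨ ¬S) is falsified — contradiction.
Both cases fail, so the formula is unsatisfiable.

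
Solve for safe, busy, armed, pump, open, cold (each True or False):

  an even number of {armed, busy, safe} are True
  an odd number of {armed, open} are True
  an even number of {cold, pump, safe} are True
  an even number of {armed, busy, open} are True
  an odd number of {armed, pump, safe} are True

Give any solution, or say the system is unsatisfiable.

safe: False, busy: True, armed: True, pump: False, open: False, cold: False

{armed, busy, safe}: 2 true → even ✓
{armed, open}: 1 true → odd ✓
{cold, pump, safe}: 0 true → even ✓
{armed, busy, open}: 2 true → even ✓
{armed, pump, safe}: 1 true → odd ✓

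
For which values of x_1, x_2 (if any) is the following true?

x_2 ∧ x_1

x_1 = True; x_2 = True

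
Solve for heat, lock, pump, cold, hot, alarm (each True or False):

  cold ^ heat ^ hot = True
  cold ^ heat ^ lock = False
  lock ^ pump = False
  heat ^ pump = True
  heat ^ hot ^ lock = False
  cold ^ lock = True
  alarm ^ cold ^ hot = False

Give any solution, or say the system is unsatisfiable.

heat = True, lock = False, pump = False, cold = True, hot = True, alarm = False

cold ^ heat ^ hot = T ^ T ^ T = True ✓
cold ^ heat ^ lock = T ^ T ^ F = False ✓
lock ^ pump = F ^ F = False ✓
heat ^ pump = T ^ F = True ✓
heat ^ hot ^ lock = T ^ T ^ F = False ✓
cold ^ lock = T ^ F = True ✓
alarm ^ cold ^ hot = F ^ T ^ T = False ✓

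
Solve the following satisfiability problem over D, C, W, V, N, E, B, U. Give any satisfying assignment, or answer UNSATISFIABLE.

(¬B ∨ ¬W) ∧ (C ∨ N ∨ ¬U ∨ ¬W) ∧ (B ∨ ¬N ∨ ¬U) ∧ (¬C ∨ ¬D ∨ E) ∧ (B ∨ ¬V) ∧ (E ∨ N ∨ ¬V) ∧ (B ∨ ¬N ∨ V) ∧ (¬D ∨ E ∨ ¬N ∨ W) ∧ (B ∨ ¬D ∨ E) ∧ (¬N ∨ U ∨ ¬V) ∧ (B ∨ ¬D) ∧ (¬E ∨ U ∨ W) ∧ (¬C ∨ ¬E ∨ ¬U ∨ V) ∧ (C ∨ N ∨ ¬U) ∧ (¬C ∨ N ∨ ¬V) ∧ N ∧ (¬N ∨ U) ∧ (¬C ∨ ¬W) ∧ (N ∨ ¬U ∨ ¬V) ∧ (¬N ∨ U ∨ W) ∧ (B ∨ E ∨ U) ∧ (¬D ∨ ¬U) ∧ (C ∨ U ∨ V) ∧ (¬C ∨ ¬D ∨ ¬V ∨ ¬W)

Unit clause (N) forces N = True.
In (¬N ∨ U) only U is left, so U = True.
In (¬D ∨ ¬U) only ¬D is left, so D = False.
In (B ∨ ¬N ∨ ¬U) only B is left, so B = True.
In (¬B ∨ ¬W) only ¬W is left, so W = False.
Set C = True.
Set V = False.
  then (¬C ∨ ¬E ∨ ¬U ∨ V) forces E = False.
All clauses satisfied.

D = False, C = True, W = False, V = False, N = True, E = False, B = True, U = True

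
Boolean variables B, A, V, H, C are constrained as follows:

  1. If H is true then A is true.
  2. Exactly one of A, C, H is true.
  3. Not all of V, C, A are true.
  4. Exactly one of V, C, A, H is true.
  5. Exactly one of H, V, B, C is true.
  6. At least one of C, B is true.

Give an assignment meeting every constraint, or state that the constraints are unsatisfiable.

B=T; A=T; V=F; H=F; C=F

  (1) H=F ⇒ A: vacuous ✓
  (2) {A, C, H}: 1 true — exactly one ✓
  (3) {V, C, A}: 1/3 true — not all ✓
  (4) {V, C, A, H}: 1 true — exactly one ✓
  (5) {H, V, B, C}: 1 true — exactly one ✓
  (6) {C, B}: 1 true — at least one ✓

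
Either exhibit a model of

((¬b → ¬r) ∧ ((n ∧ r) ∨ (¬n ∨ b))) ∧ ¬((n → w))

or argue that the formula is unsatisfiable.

n: True, b: True, w: False, r: True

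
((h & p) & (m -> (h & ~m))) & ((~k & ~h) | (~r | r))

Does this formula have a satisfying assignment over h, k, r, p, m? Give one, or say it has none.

h: True, k: True, r: False, p: True, m: False

  (h & p) & (m -> (h & ~m)) = True
    h & p = True
    m -> (h & ~m) = True
      h & ~m = True
        ~m = True
  (~k & ~h) | (~r | r) = True
    ~k & ~h = False
      ~k = False
      ~h = False
    ~r | r = True
      ~r = True
Both conjuncts True, so the formula holds.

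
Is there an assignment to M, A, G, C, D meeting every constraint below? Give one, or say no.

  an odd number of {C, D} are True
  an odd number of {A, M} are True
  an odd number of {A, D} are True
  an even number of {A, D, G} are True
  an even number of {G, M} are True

M=T, A=F, G=T, C=F, D=T

{C, D}: 1 true → odd ✓
{A, M}: 1 true → odd ✓
{A, D}: 1 true → odd ✓
{A, D, G}: 2 true → even ✓
{G, M}: 2 true → even ✓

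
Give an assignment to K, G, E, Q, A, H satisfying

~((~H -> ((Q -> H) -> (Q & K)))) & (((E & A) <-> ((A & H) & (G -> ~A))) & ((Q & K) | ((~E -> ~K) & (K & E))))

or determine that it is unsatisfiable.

K=T, G=T, E=T, Q=F, A=F, H=F

  ~((~H -> ((Q -> H) -> (Q & K)))) = True
    ~H -> ((Q -> H) -> (Q & K)) = False
      ~H = True
      (Q -> H) -> (Q & K) = False
        Q -> H = True
        Q & K = False
  ((E & A) <-> ((A & H) & (G -> ~A))) & ((Q & K) | ((~E -> ~K) & (K & E))) = True
    (E & A) <-> ((A & H) & (G -> ~A)) = True
      E & A = False
      (A & H) & (G -> ~A) = False
        A & H = False
        G -> ~A = True
          ~A = True
    (Q & K) | ((~E -> ~K) & (K & E)) = True
      Q & K = False
      (~E -> ~K) & (K & E) = True
        ~E -> ~K = True
          ~E = False
          ~K = False
        K & E = True
Both conjuncts True, so the formula holds.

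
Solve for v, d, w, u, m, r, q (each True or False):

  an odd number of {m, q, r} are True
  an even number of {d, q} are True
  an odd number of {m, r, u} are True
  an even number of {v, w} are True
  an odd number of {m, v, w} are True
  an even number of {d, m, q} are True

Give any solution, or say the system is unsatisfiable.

Adding constraints 2, 4, 5, 6 mod 2: every variable appears an even number of times on the left, so the left side is 0.
But the right sides sum to 1 (mod 2). 0 ≠ 1 — the system is inconsistent.

The formula is unsatisfiable.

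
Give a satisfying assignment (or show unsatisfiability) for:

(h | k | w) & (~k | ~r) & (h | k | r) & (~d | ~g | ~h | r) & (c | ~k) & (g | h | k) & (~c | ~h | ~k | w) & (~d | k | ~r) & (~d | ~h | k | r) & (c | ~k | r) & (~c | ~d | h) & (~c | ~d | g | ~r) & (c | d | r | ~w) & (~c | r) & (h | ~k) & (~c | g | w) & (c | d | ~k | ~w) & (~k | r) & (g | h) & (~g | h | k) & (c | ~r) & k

Case k = True:
  (~k | ~r) forces r = False.
  Clause (~k | r) is falsified — contradiction.
Case k = False:
  Clause (k) is falsified — contradiction.
Both cases fail, so the formula is unsatisfiable.

UNSATISFIABLE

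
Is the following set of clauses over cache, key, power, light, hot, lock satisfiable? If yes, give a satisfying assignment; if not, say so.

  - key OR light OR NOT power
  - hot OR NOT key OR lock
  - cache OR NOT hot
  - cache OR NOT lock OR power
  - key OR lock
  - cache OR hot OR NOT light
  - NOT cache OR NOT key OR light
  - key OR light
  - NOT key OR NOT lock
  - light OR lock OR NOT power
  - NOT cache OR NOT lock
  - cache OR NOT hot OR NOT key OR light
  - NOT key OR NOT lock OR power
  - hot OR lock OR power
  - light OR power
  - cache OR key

Try cache = False:
  (cache OR NOT hot) forces hot = False.
  (cache OR hot OR NOT light) forces light = False.
  (key OR light) forces key = True.
  (hot OR NOT key OR lock) forces lock = True.
  clause (NOT key OR NOT lock) is falsified — backtrack.
So cache = True.
  then (NOT cache OR NOT lock) forces lock = False.
  then (key OR lock) forces key = True.
  then (NOT cache OR NOT key OR light) forces light = True.
  then (hot OR NOT key OR lock) forces hot = True.
Set power = True.
All clauses satisfied.

cache = True, key = True, power = True, light = True, hot = True, lock = False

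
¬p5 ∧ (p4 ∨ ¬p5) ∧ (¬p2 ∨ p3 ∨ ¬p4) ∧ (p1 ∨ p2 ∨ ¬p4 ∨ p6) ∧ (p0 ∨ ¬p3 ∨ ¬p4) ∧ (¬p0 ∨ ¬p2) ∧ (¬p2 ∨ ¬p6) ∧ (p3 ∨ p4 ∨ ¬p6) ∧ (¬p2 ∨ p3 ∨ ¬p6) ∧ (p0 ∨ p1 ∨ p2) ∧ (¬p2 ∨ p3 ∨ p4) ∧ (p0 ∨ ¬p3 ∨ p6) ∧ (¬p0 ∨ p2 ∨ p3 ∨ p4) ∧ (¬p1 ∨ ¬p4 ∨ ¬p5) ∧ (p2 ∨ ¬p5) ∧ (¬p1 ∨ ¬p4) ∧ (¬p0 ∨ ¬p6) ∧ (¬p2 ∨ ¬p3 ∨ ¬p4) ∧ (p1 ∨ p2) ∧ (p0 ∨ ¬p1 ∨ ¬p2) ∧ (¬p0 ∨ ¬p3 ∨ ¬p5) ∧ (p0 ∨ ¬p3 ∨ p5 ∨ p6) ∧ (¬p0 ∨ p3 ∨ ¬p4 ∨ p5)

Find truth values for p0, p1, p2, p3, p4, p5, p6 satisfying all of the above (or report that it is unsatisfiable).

Unit clause (¬p5) forces p5 = False.
Set p0 = False.
Try p1 = False:
  (p0 ∨ p1 ∨ p2) forces p2 = True.
  (¬p2 ∨ ¬p6) forces p6 = False.
  (p0 ∨ ¬p3 ∨ p6) forces p3 = False.
  (¬p2 ∨ p3 ∨ ¬p4) forces p4 = False.
  clause (¬p2 ∨ p3 ∨ p4) is falsified — backtrack.
So p1 = True.
  then (¬p1 ∨ ¬p4) forces p4 = False.
  then (p0 ∨ ¬p1 ∨ ¬p2) forces p2 = False.
Set p3 = True.
  then (p0 ∨ ¬p3 ∨ p6) forces p6 = True.
All clauses satisfied.

p0 = False, p1 = True, p2 = False, p3 = True, p4 = False, p5 = False, p6 = True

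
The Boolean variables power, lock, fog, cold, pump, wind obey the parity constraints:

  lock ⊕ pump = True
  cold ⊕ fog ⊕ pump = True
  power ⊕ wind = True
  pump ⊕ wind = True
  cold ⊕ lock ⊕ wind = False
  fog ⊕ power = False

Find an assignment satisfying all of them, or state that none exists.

No satisfying assignment exists.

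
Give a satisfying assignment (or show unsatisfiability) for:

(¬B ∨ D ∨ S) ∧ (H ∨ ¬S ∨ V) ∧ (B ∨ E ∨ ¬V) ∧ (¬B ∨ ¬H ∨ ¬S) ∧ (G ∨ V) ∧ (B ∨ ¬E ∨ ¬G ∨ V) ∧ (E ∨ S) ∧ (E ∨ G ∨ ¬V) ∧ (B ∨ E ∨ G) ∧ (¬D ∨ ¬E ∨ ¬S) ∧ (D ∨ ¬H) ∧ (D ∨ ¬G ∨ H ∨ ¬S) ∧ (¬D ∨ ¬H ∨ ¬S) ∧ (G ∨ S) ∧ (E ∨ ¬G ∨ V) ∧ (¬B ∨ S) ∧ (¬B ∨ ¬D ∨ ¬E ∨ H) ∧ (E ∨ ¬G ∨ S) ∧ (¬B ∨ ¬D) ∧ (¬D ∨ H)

Set D = False.
  then (D ∨ ¬H) forces H = False.
Set B = True.
  then (¬B ∨ D ∨ S) forces S = True.
  then (H ∨ ¬S ∨ V) forces V = True.
  then (D ∨ ¬G ∨ H ∨ ¬S) forces G = False.
  then (E ∨ G ∨ ¬V) forces E = True.
All clauses satisfied.

D: False, B: True, G: False, S: True, H: False, V: True, E: True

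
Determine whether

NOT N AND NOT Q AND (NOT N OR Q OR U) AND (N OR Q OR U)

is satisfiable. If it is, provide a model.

Unit clause (NOT N) forces N = False.
Unit clause (NOT Q) forces Q = False.
In (N OR Q OR U) only U is left, so U = True.
Check each clause:
  (NOT N): NOT N holds.
  (NOT Q): NOT Q holds.
  (NOT N OR Q OR U): NOT N holds.
  (N OR Q OR U): U holds.
All clauses satisfied.

N: False; U: True; Q: False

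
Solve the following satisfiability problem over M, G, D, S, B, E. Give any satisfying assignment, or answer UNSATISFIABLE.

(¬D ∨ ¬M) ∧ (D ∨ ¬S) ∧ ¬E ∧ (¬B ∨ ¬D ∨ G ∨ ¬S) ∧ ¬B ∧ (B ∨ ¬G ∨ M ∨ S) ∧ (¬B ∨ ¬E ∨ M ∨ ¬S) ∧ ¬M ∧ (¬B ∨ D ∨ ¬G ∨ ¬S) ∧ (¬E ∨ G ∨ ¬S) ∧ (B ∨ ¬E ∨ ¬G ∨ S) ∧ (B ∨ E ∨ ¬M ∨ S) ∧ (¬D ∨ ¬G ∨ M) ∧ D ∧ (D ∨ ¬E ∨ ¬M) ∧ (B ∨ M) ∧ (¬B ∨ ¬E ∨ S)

Unsatisfiable

Case M = True:
  Clause (¬M) is falsified — contradiction.
Case M = False:
  (¬E) forces E = False.
  (¬B) forces B = False.
  Clause (B ∨ M) is falsified — contradiction.
Both cases fail, so the formula is unsatisfiable.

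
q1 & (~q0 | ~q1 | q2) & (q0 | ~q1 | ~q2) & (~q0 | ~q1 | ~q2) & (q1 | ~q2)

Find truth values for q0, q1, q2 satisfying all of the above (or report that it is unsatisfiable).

Unit clause (q1) forces q1 = True.
Try q0 = True:
  (~q0 | ~q1 | q2) forces q2 = True.
  clause (~q0 | ~q1 | ~q2) is falsified — backtrack.
So q0 = False.
  then (q0 | ~q1 | ~q2) forces q2 = False.
Check each clause:
  (q1): q1 holds.
  (~q0 | ~q1 | q2): ~q0 holds.
  (q0 | ~q1 | ~q2): ~q2 holds.
  (~q0 | ~q1 | ~q2): ~q0 holds.
  (q1 | ~q2): q1 holds.
All clauses satisfied.

q0 = False, q1 = True, q2 = False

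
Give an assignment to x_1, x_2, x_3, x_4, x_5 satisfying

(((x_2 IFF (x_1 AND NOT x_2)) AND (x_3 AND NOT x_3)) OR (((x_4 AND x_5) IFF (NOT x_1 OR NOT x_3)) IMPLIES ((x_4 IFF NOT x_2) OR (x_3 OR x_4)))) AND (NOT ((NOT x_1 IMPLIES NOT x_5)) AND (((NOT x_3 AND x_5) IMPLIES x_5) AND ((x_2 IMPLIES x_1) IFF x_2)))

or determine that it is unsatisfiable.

Case x_2 = True: the formula simplifies to (((x_4 AND x_5) IFF (NOT x_1 OR NOT x_3)) IMPLIES (NOT x_4 OR (x_3 OR x_4))) AND (NOT ((NOT x_1 IMPLIES NOT x_5)) AND (((NOT x_3 AND x_5) IMPLIES x_5) AND x_1)).
  x_1 = True: the conjunct NOT ((NOT x_1 IMPLIES NOT x_5)) becomes NOT ((False IMPLIES NOT x_5)) = False.
  x_1 = False: the conjunct x_1 is False.
Case x_2 = False: the conjunct (x_2 IMPLIES x_1) IFF x_2 becomes (False IMPLIES x_1) IFF False = False.
Both cases fail — unsatisfiable.

Unsatisfiable — no assignment works.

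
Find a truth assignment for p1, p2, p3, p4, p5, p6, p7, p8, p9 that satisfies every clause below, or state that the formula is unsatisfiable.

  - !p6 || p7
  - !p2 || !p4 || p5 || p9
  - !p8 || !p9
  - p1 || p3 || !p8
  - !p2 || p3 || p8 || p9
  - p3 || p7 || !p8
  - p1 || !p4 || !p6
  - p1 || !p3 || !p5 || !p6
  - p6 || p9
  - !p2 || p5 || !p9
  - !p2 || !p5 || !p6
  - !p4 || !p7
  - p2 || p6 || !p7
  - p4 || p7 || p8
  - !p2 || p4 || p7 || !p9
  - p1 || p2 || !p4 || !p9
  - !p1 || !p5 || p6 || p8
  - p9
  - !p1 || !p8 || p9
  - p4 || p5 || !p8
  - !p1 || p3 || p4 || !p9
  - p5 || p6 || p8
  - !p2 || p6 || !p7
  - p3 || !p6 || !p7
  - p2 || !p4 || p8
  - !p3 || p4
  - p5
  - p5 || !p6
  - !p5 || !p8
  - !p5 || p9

p1 = False, p2 = True, p3 = True, p4 = True, p5 = True, p6 = False, p7 = False, p8 = False, p9 = True

Unit clause (p9) forces p9 = True.
Unit clause (p5) forces p5 = True.
In (!p5 || !p8) only !p8 is left, so p8 = False.
Set p1 = False.
Try p2 = False:
  (p1 || p2 || !p4 || !p9) forces p4 = False.
  (p4 || p7 || p8) forces p7 = True.
  (p2 || p6 || !p7) forces p6 = True.
  (p1 || !p3 || !p5 || !p6) forces p3 = False.
  clause (p3 || !p6 || !p7) is falsified — backtrack.
So p2 = True.
  then (!p2 || !p5 || !p6) forces p6 = False.
  then (!p2 || p6 || !p7) forces p7 = False.
  then (p4 || p7 || p8) forces p4 = True.
Set p3 = True.
All clauses satisfied.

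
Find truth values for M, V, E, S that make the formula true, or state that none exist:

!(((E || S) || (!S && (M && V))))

M = False, V = False, E = False, S = False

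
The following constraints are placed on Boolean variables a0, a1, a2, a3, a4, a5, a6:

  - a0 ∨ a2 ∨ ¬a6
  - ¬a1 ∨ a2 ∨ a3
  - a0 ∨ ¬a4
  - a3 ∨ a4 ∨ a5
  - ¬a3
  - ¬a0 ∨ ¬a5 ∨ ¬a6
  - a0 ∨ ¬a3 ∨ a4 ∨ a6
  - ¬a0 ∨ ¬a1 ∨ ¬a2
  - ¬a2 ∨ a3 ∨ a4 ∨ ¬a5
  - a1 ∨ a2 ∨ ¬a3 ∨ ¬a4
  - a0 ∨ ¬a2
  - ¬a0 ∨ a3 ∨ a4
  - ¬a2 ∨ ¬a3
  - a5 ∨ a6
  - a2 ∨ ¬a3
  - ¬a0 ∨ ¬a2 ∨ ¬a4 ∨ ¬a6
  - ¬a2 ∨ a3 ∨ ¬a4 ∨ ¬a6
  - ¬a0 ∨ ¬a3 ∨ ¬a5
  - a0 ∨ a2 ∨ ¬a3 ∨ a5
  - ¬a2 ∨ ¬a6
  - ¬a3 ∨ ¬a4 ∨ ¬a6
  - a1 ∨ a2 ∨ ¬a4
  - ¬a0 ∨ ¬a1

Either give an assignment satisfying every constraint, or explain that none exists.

Unit clause (¬a3) forces a3 = False.
Set a0 = False.
  then (a0 ∨ ¬a4) forces a4 = False.
  then (a3 ∨ a4 ∨ a5) forces a5 = True.
  then (¬a2 ∨ a3 ∨ a4 ∨ ¬a5) forces a2 = False.
  then (a0 ∨ a2 ∨ ¬a6) forces a6 = False.
  then (¬a1 ∨ a2 ∨ a3) forces a1 = False.
All clauses satisfied.

a0 = False, a1 = False, a2 = False, a3 = False, a4 = False, a5 = True, a6 = False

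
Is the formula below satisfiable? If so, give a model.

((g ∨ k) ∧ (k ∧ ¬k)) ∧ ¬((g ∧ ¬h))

The formula is unsatisfiable.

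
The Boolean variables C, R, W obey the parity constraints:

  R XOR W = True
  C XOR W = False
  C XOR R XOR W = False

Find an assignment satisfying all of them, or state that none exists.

C = True, R = False, W = True

R XOR W = F XOR T = True ✓
C XOR W = T XOR T = False ✓
C XOR R XOR W = T XOR F XOR T = False ✓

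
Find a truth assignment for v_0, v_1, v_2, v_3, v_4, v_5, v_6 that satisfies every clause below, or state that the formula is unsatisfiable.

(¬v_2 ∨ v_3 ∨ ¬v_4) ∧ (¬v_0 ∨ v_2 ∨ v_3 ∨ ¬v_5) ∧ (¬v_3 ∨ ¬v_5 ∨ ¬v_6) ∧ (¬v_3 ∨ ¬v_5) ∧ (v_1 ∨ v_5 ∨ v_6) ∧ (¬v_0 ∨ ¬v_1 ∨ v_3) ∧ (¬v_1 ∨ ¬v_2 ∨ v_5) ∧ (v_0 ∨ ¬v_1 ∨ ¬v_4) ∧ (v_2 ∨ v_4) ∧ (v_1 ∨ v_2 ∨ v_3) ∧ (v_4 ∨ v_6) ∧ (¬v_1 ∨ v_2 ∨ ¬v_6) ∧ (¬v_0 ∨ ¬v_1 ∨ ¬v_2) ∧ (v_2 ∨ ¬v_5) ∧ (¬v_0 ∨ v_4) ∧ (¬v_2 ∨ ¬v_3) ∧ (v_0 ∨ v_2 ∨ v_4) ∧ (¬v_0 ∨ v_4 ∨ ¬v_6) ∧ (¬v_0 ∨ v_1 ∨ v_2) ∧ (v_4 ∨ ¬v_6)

v_0=T, v_1=T, v_2=F, v_3=T, v_4=T, v_5=F, v_6=F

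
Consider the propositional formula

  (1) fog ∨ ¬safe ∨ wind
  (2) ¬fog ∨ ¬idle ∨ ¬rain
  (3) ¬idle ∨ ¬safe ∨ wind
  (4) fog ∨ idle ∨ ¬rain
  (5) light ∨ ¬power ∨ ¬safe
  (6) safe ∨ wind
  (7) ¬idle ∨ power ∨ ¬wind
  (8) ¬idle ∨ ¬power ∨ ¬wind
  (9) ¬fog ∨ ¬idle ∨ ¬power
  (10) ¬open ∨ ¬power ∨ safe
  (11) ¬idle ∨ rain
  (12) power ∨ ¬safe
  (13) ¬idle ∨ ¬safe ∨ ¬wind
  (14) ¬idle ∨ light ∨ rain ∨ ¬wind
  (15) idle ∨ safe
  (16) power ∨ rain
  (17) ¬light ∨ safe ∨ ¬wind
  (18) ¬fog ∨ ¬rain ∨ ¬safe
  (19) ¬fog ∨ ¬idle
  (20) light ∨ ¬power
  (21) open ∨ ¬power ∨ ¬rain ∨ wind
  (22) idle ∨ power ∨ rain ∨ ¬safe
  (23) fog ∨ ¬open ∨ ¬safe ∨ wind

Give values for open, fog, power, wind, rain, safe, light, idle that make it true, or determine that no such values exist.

Set open = False.
Set fog = True.
  then (¬fog ∨ ¬idle) forces idle = False.
  then (idle ∨ safe) forces safe = True.
  then (¬fog ∨ ¬rain ∨ ¬safe) forces rain = False.
  then (idle ∨ power ∨ rain ∨ ¬safe) forces power = True.
  then (light ∨ ¬power ∨ ¬safe) forces light = True.
Set wind = True.
All clauses satisfied.

open = False, fog = True, power = True, wind = True, rain = False, safe = True, light = True, idle = False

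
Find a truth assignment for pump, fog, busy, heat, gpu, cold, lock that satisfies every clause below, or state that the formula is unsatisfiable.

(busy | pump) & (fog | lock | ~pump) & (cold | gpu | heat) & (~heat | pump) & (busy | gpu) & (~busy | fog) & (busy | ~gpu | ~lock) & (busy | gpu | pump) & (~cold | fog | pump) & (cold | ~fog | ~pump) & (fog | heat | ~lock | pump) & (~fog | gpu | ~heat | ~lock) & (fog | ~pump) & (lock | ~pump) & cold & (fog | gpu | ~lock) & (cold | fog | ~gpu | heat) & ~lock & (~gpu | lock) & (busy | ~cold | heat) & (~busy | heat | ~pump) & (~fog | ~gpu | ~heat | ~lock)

Unit clause (cold) forces cold = True.
Unit clause (~lock) forces lock = False.
In (~gpu | lock) only ~gpu is left, so gpu = False.
In (busy | gpu) only busy is left, so busy = True.
In (~busy | fog) only fog is left, so fog = True.
In (lock | ~pump) only ~pump is left, so pump = False.
In (~heat | pump) only ~heat is left, so heat = False.
All clauses satisfied.

pump = False; fog = True; busy = True; heat = False; gpu = False; cold = True; lock = False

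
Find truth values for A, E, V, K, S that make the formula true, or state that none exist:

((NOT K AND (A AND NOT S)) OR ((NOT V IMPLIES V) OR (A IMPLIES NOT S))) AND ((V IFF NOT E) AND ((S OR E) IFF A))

A: True, E: False, V: True, K: False, S: True

  (NOT K AND (A AND NOT S)) OR ((NOT V IMPLIES V) OR (A IMPLIES NOT S)) = True
    NOT K AND (A AND NOT S) = False
      NOT K = True
      A AND NOT S = False
        NOT S = False
    (NOT V IMPLIES V) OR (A IMPLIES NOT S) = True
      NOT V IMPLIES V = True
        NOT V = False
      A IMPLIES NOT S = False
        NOT S = False
  (V IFF NOT E) AND ((S OR E) IFF A) = True
    V IFF NOT E = True
      NOT E = True
    (S OR E) IFF A = True
      S OR E = True
Both conjuncts True, so the formula holds.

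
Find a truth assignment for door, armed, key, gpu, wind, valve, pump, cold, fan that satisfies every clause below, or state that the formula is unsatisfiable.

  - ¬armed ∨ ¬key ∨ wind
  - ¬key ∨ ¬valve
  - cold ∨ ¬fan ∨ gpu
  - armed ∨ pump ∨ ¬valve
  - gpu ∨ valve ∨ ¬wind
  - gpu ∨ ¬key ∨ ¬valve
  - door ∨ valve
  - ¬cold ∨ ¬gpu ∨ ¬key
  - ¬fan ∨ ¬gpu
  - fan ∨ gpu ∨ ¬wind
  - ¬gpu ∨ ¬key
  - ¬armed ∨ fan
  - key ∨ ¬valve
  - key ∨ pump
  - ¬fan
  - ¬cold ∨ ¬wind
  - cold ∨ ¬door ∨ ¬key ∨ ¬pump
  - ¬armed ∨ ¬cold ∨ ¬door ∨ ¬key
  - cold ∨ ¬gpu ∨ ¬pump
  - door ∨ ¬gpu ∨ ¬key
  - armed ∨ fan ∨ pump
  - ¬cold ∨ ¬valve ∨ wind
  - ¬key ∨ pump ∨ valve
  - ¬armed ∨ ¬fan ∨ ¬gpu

Unit clause (¬fan) forces fan = False.
In (¬armed ∨ fan) only ¬armed is left, so armed = False.
In (armed ∨ fan ∨ pump) only pump is left, so pump = True.
Set door = True.
Set key = False.
  then (key ∨ ¬valve) forces valve = False.
Set gpu = False.
  then (gpu ∨ valve ∨ ¬wind) forces wind = False.
Set cold = True.
All clauses satisfied.

door=T, armed=F, key=F, gpu=F, wind=F, valve=F, pump=T, cold=T, fan=F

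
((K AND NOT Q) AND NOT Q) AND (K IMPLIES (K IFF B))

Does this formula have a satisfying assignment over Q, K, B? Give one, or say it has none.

Q = False, K = True, B = True

  (K AND NOT Q) AND NOT Q = True
    K AND NOT Q = True
      NOT Q = True
    NOT Q = True
  K IMPLIES (K IFF B) = True
    K IFF B = True
Both conjuncts True, so the formula holds.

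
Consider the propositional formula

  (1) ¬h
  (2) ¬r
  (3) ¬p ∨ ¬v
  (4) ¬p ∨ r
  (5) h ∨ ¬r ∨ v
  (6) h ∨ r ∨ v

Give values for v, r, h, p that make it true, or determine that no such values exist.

Unit clause (¬h) forces h = False.
Unit clause (¬r) forces r = False.
In (¬p ∨ r) only ¬p is left, so p = False.
In (h ∨ r ∨ v) only v is left, so v = True.
Check each clause:
  (¬h): ¬h holds.
  (¬r): ¬r holds.
  (¬p ∨ ¬v): ¬p holds.
  (¬p ∨ r): ¬p holds.
  (h ∨ ¬r ∨ v): ¬r holds.
  (h ∨ r ∨ v): v holds.
All clauses satisfied.

v: True, r: False, h: False, p: False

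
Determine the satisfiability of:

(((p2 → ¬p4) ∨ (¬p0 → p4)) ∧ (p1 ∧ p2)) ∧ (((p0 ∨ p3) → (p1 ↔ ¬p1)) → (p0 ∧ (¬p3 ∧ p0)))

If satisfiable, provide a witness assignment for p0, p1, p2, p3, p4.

p0 = True, p1 = True, p2 = True, p3 = True, p4 = False

  ((p2 → ¬p4) ∨ (¬p0 → p4)) ∧ (p1 ∧ p2) = True
    (p2 → ¬p4) ∨ (¬p0 → p4) = True
      p2 → ¬p4 = True
        ¬p4 = True
      ¬p0 → p4 = True
        ¬p0 = False
    p1 ∧ p2 = True
  ((p0 ∨ p3) → (p1 ↔ ¬p1)) → (p0 ∧ (¬p3 ∧ p0)) = True
    (p0 ∨ p3) → (p1 ↔ ¬p1) = False
      p0 ∨ p3 = True
      p1 ↔ ¬p1 = False
        ¬p1 = False
    p0 ∧ (¬p3 ∧ p0) = False
      ¬p3 ∧ p0 = False
        ¬p3 = False
Both conjuncts True, so the formula holds.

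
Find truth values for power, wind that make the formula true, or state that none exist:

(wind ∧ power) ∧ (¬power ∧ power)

Case power = True: the conjunct ¬power is False.
Case power = False: the conjunct power is False.
Both cases fail — unsatisfiable.

No satisfying assignment exists.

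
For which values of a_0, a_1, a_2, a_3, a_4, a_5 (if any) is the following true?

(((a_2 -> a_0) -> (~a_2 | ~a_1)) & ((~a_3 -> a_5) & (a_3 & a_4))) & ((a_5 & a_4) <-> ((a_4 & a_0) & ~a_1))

a_0 = True; a_1 = False; a_2 = False; a_3 = True; a_4 = True; a_5 = True

  ((a_2 -> a_0) -> (~a_2 | ~a_1)) & ((~a_3 -> a_5) & (a_3 & a_4)) = True
    (a_2 -> a_0) -> (~a_2 | ~a_1) = True
      a_2 -> a_0 = True
      ~a_2 | ~a_1 = True
        ~a_2 = True
        ~a_1 = True
    (~a_3 -> a_5) & (a_3 & a_4) = True
      ~a_3 -> a_5 = True
        ~a_3 = False
      a_3 & a_4 = True
  (a_5 & a_4) <-> ((a_4 & a_0) & ~a_1) = True
    a_5 & a_4 = True
    (a_4 & a_0) & ~a_1 = True
      a_4 & a_0 = True
      ~a_1 = True
Both conjuncts True, so the formula holds.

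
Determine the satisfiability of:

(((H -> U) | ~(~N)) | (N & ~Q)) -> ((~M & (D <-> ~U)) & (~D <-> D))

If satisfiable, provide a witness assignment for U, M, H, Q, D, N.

U = False, M = True, H = True, Q = True, D = True, N = False

  (((H -> U) | ~(~N)) | (N & ~Q)) -> ((~M & (D <-> ~U)) & (~D <-> D)) = True
    ((H -> U) | ~(~N)) | (N & ~Q) = False
      (H -> U) | ~(~N) = False
        H -> U = False
        ~(~N) = False
          ~N = True
      N & ~Q = False
        ~Q = False
    (~M & (D <-> ~U)) & (~D <-> D) = False
      ~M & (D <-> ~U) = False
        ~M = False
        D <-> ~U = True
          ~U = True
      ~D <-> D = False
        ~D = False
The formula evaluates to True.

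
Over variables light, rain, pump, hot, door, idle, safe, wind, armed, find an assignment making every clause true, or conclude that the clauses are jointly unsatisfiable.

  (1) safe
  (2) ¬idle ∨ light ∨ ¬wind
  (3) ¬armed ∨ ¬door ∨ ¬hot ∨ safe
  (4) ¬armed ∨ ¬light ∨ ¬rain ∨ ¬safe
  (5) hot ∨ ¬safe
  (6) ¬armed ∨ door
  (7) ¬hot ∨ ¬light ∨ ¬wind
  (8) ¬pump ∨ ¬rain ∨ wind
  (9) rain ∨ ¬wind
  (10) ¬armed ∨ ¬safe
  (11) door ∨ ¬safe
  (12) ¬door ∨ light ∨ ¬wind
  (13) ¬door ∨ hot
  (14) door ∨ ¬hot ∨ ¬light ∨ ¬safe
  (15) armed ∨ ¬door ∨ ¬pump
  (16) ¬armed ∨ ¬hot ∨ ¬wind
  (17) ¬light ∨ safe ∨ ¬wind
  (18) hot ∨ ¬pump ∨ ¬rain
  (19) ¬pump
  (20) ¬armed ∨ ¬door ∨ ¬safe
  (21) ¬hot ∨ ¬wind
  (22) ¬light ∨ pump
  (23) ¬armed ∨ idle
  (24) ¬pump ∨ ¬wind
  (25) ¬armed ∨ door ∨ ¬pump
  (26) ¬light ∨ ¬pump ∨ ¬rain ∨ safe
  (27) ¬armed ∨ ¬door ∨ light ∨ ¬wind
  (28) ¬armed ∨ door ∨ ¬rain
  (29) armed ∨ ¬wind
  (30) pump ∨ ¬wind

light = False, rain = True, pump = False, hot = True, door = True, idle = False, safe = True, wind = False, armed = False

Unit clause (safe) forces safe = True.
In (hot ∨ ¬safe) only hot is left, so hot = True.
In (¬armed ∨ ¬safe) only ¬armed is left, so armed = False.
In (door ∨ ¬safe) only door is left, so door = True.
In (armed ∨ ¬door ∨ ¬pump) only ¬pump is left, so pump = False.
In (¬hot ∨ ¬wind) only ¬wind is left, so wind = False.
In (¬light ∨ pump) only ¬light is left, so light = False.
Set rain = True.
Set idle = False.
All clauses satisfied.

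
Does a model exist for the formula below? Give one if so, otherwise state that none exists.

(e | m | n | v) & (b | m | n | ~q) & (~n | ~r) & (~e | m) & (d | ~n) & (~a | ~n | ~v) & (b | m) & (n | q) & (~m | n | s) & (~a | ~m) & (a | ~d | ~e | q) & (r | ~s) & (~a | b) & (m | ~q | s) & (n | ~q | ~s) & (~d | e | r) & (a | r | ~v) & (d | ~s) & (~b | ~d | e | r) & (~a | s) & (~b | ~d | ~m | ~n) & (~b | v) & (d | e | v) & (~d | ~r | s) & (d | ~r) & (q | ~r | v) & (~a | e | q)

d = True, q = True, r = False, v = False, a = False, e = True, n = True, b = False, m = True, s = False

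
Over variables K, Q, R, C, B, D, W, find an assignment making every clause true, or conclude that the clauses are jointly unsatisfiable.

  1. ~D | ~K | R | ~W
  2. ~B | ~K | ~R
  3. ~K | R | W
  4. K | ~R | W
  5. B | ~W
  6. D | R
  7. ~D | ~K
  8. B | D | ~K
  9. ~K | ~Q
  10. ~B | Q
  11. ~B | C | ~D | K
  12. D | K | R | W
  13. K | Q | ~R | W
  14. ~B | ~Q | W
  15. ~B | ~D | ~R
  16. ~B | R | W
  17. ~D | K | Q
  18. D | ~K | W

Try K = True:
  (~D | ~K) forces D = False.
  (D | R) forces R = True.
  (~B | ~K | ~R) forces B = False.
  clause (B | D | ~K) is falsified — backtrack.
So K = False.
Try Q = False:
  (~B | Q) forces B = False.
  (B | ~W) forces W = False.
  (K | ~R | W) forces R = False.
  (D | R) forces D = True.
  clause (~D | K | Q) is falsified — backtrack.
So Q = True.
Set R = True.
  then (K | ~R | W) forces W = True.
  then (B | ~W) forces B = True.
  then (~B | ~D | ~R) forces D = False.
Set C = False.
All clauses satisfied.

K: False, Q: True, R: True, C: False, B: True, D: False, W: True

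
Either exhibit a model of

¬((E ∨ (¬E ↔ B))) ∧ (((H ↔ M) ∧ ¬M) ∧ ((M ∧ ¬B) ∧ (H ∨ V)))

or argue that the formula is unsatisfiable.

No satisfying assignment exists.

Case M = True: the conjunct ¬M is False.
Case M = False: the conjunct M is False.
Both cases fail — unsatisfiable.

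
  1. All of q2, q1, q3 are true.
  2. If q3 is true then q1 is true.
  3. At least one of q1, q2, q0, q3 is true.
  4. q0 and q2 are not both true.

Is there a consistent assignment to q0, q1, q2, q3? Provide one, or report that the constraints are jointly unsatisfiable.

q0 = False; q1 = True; q2 = True; q3 = True

  (1) {q2, q1, q3}: all 3 true ✓
  (2) q3=T ⇒ q1: T ✓
  (3) {q1, q2, q0, q3}: 3 true — at least one ✓
  (4) q0=F, q2=T — not both ✓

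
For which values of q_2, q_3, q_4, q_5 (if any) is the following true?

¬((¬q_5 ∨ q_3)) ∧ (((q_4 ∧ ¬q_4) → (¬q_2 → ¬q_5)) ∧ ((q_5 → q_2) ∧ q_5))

q_2: True, q_3: False, q_4: True, q_5: True

  ¬((¬q_5 ∨ q_3)) = True
    ¬q_5 ∨ q_3 = False
      ¬q_5 = False
  ((q_4 ∧ ¬q_4) → (¬q_2 → ¬q_5)) ∧ ((q_5 → q_2) ∧ q_5) = True
    (q_4 ∧ ¬q_4) → (¬q_2 → ¬q_5) = True
      q_4 ∧ ¬q_4 = False
        ¬q_4 = False
      ¬q_2 → ¬q_5 = True
        ¬q_2 = False
        ¬q_5 = False
    (q_5 → q_2) ∧ q_5 = True
      q_5 → q_2 = True
Both conjuncts True, so the formula holds.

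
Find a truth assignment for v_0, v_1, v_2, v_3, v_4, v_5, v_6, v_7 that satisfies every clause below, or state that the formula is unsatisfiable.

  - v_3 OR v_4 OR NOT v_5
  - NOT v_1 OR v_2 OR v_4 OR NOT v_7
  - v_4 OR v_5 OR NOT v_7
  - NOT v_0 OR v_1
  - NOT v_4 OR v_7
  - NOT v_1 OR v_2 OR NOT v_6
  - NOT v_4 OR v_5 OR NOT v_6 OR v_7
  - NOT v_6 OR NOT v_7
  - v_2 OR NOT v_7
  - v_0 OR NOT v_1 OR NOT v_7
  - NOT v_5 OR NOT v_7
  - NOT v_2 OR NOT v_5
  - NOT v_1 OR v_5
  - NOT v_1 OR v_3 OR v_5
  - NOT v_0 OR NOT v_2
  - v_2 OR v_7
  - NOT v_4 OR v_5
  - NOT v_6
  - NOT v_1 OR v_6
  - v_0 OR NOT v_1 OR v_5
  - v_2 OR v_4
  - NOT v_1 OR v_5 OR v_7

v_0=F, v_1=F, v_2=T, v_3=F, v_4=F, v_5=F, v_6=F, v_7=F

Unit clause (NOT v_6) forces v_6 = False.
In (NOT v_1 OR v_6) only NOT v_1 is left, so v_1 = False.
In (NOT v_0 OR v_1) only NOT v_0 is left, so v_0 = False.
Set v_2 = True.
  then (NOT v_2 OR NOT v_5) forces v_5 = False.
  then (NOT v_4 OR v_5) forces v_4 = False.
  then (v_4 OR v_5 OR NOT v_7) forces v_7 = False.
Set v_3 = False.
All clauses satisfied.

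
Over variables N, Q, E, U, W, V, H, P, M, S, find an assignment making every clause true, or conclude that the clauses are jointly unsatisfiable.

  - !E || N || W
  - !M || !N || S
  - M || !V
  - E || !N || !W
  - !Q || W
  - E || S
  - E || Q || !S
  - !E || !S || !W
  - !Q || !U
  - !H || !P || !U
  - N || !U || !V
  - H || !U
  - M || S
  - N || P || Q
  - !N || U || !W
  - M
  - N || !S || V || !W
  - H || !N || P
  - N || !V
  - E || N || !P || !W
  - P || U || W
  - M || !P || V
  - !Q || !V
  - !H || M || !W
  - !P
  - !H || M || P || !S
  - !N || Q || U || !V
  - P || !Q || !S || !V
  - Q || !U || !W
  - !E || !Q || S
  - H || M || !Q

Unit clause (M) forces M = True.
Unit clause (!P) forces P = False.
Set N = True.
  then (!M || !N || S) forces S = True.
  then (H || !N || P) forces H = True.
Try Q = True:
  (!Q || W) forces W = True.
  (E || !N || !W) forces E = True.
  clause (!E || !S || !W) is falsified — backtrack.
So Q = False.
  then (E || Q || !S) forces E = True.
  then (!E || !S || !W) forces W = False.
  then (P || U || W) forces U = True.
Set V = False.
All clauses satisfied.

N = True, Q = False, E = True, U = True, W = False, V = False, H = True, P = False, M = True, S = True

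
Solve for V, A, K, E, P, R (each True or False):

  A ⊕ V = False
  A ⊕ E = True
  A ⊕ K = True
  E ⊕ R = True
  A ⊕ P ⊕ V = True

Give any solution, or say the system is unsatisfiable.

V: True, A: True, K: False, E: False, P: True, R: True

A ⊕ V = T ⊕ T = False ✓
A ⊕ E = T ⊕ F = True ✓
A ⊕ K = T ⊕ F = True ✓
E ⊕ R = F ⊕ T = True ✓
A ⊕ P ⊕ V = T ⊕ T ⊕ T = True ✓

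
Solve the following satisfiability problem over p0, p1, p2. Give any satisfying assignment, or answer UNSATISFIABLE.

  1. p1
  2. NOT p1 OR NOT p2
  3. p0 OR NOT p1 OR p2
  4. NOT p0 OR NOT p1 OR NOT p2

p0: True, p1: True, p2: False

Unit clause (p1) forces p1 = True.
In (NOT p1 OR NOT p2) only NOT p2 is left, so p2 = False.
In (p0 OR NOT p1 OR p2) only p0 is left, so p0 = True.
Check each clause:
  (p1): p1 holds.
  (NOT p1 OR NOT p2): NOT p2 holds.
  (p0 OR NOT p1 OR p2): p0 holds.
  (NOT p0 OR NOT p1 OR NOT p2): NOT p2 holds.
All clauses satisfied.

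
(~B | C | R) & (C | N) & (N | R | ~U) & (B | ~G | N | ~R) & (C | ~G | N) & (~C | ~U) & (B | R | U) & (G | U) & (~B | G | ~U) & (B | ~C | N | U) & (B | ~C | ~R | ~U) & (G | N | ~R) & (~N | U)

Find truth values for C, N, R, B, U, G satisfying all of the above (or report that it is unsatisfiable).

Set C = True.
  then (~C | ~U) forces U = False.
  then (G | U) forces G = True.
  then (~N | U) forces N = False.
  then (B | ~C | N | U) forces B = True.
Set R = True.
All clauses satisfied.

C = True, N = False, R = True, B = True, U = False, G = True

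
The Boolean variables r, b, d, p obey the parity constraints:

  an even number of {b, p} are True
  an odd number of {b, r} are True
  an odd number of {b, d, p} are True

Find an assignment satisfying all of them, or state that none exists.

r = False, b = True, d = True, p = True

{b, p}: 2 true → even ✓
{b, r}: 1 true → odd ✓
{b, d, p}: 3 true → odd ✓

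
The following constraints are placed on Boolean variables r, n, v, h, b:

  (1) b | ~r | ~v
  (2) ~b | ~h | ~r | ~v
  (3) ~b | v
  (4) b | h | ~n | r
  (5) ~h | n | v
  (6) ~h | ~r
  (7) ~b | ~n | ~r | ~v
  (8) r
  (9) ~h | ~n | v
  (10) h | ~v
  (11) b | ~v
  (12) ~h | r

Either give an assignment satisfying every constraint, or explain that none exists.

r = True, n = False, v = False, h = False, b = False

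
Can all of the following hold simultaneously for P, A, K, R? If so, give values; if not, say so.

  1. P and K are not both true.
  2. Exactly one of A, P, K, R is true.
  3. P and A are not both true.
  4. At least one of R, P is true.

P=T; A=F; K=F; R=F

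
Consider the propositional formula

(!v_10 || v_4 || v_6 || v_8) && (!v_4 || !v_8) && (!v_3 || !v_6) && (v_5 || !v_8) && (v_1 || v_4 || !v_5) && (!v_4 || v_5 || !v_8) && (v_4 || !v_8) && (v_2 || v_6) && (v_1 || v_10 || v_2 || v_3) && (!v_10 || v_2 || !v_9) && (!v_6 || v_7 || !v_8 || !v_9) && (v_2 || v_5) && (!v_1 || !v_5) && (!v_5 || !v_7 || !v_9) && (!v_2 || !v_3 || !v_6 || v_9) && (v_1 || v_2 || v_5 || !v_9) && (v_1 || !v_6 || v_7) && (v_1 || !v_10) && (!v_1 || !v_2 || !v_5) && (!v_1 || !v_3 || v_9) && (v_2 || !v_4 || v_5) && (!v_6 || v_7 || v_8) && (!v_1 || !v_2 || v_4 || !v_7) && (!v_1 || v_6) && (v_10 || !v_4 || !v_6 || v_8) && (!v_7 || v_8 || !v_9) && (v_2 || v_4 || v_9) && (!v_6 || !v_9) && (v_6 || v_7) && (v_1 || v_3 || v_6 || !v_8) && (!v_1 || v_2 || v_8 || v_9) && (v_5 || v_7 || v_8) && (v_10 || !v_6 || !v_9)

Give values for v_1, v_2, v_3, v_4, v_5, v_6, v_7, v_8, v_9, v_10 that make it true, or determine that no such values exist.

v_1: False, v_2: True, v_3: True, v_4: True, v_5: True, v_6: False, v_7: True, v_8: False, v_9: False, v_10: False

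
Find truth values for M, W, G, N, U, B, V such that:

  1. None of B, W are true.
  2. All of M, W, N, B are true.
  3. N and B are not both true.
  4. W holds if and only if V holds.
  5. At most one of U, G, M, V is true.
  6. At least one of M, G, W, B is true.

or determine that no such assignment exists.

Case W = True:
  Constraint (1) is violated (W=T) — contradiction.
Case W = False:
  Constraint (2) is violated (W=F) — contradiction.
Both cases fail — unsatisfiable.

No satisfying assignment exists.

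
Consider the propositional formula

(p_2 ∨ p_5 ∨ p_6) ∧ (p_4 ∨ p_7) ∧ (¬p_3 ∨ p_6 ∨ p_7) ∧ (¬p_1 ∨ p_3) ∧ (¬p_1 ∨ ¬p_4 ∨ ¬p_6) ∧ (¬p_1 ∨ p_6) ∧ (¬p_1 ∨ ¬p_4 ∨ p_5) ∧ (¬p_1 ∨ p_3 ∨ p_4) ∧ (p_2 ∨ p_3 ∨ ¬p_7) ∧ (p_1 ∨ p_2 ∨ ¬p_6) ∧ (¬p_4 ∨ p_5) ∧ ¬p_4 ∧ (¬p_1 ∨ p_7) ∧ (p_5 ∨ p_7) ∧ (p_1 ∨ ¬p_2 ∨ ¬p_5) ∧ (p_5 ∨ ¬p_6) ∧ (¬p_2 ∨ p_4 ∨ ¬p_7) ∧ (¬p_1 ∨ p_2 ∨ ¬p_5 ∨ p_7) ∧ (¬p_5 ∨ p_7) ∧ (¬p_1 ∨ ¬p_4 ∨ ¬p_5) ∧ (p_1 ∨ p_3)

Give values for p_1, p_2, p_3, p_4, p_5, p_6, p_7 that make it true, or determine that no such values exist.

Unit clause (¬p_4) forces p_4 = False.
In (p_4 ∨ p_7) only p_7 is left, so p_7 = True.
In (¬p_2 ∨ p_4 ∨ ¬p_7) only ¬p_2 is left, so p_2 = False.
In (p_2 ∨ p_3 ∨ ¬p_7) only p_3 is left, so p_3 = True.
Set p_1 = True.
  then (¬p_1 ∨ p_6) forces p_6 = True.
  then (p_5 ∨ ¬p_6) forces p_5 = True.
All clauses satisfied.

p_1=T, p_2=F, p_3=T, p_4=F, p_5=T, p_6=T, p_7=T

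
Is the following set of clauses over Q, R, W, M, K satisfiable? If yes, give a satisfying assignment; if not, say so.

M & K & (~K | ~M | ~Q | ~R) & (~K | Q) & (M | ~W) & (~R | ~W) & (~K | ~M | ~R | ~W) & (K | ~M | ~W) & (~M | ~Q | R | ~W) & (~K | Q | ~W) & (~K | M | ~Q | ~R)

Unit clause (M) forces M = True.
Unit clause (K) forces K = True.
In (~K | Q) only Q is left, so Q = True.
In (~K | ~M | ~Q | ~R) only ~R is left, so R = False.
In (~M | ~Q | R | ~W) only ~W is left, so W = False.
All clauses satisfied.

Q=T, R=F, W=F, M=T, K=T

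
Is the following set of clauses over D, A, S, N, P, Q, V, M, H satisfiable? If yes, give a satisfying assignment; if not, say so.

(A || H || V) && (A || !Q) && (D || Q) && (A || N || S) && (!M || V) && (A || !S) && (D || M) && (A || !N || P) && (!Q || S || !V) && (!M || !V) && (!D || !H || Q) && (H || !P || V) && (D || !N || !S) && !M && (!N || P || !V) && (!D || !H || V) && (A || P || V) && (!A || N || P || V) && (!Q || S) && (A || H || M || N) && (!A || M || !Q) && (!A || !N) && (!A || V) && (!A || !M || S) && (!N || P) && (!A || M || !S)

D = True, A = True, S = False, N = False, P = True, Q = False, V = True, M = False, H = False

Unit clause (!M) forces M = False.
In (D || M) only D is left, so D = True.
Set A = True.
  then (!A || M || !Q) forces Q = False.
  then (!A || !N) forces N = False.
  then (!A || V) forces V = True.
  then (!A || M || !S) forces S = False.
  then (!D || !H || Q) forces H = False.
Set P = True.
All clauses satisfied.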